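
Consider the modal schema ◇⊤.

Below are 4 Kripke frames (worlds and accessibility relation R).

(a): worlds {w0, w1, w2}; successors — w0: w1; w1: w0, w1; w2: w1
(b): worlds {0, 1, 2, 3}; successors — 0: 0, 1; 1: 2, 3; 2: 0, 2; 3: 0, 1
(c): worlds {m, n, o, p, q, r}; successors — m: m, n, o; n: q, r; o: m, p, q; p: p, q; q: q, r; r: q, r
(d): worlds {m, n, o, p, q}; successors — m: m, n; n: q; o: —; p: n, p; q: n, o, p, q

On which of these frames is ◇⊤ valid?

The schema corresponds to seriality: ∀x ∃y Rxy.
(a): satisfies the condition.
(b): satisfies the condition.
(c): satisfies the condition.
(d): fails — world o has no successor.
Valid on: (a), (b), (c).

(a), (b), (c)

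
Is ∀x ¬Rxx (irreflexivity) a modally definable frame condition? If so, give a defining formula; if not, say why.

Modal frame validity is preserved under surjective bounded morphisms.
The 4-cycle (worlds w0,w1,w2,w3 with w0→w1→w2→w3→w0) is irreflexive, and the map sending every world to a single reflexive point • is a surjective bounded morphism (forth: every edge maps to (•,•); back: every world has a successor). So any modal formula valid on the 4-cycle is also valid on the reflexive point, which is not irreflexive.
So no modal formula (or set of formulas) defines exactly the irreflexive frames.

No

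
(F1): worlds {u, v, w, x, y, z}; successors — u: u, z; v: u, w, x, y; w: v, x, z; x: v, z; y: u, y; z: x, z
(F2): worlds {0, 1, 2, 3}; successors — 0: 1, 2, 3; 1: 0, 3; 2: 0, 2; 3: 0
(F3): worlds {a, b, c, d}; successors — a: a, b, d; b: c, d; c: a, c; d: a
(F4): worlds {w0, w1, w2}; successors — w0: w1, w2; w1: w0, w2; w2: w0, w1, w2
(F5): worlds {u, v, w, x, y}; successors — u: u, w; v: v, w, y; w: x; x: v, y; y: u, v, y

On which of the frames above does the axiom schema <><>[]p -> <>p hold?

(F4)

Frame correspondent (Sahlqvist): forall x forall y (x R^2 y -> exists w (yRw & xRw)) — i.e. a generalized confluence (Geach) condition.
(F1): fails — vR²x but no t with xRt and vRt.
(F2): fails — 0R²3 but no w with 3Rw and 0Rw.
(F3): fails — dR²b but no w with bRw and dRw.
(F4): holds.
(F5): fails — uR²w but no t with wRt and uRt.
Valid on: (F4).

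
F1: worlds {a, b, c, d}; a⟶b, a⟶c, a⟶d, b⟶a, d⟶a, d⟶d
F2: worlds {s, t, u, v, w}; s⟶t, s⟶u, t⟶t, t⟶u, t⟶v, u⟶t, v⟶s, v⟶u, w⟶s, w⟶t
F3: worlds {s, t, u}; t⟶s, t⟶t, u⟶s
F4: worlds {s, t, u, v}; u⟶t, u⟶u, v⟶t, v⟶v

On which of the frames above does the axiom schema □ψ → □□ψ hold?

The schema corresponds to transitivity: ∀x ∀y ∀z (Rxy ∧ Ryz → Rxz).
F1: fails — Rab and Rba but not Raa.
F2: fails — Rwt and Rtv but not Rwv.
F3: satisfies the condition.
F4: satisfies the condition.

F3, F4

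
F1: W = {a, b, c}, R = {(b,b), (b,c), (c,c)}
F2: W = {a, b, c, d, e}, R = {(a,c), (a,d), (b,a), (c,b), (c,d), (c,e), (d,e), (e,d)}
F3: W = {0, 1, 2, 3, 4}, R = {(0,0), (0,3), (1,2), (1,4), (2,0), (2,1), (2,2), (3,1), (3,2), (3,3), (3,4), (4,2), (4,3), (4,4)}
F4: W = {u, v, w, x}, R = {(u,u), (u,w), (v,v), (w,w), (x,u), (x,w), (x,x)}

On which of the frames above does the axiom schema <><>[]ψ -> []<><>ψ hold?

F1, F3, F4

The schema corresponds to a generalized confluence (Geach) condition: forall x forall y forall z ((x R^2 y & xRz) -> exists w (yRw & z R^2 w)).
F1: holds.
F2: fails — aR²b, aRd but no w with bRw and dR²w.
F3: holds.
F4: holds.
Valid on: F1, F3, F4.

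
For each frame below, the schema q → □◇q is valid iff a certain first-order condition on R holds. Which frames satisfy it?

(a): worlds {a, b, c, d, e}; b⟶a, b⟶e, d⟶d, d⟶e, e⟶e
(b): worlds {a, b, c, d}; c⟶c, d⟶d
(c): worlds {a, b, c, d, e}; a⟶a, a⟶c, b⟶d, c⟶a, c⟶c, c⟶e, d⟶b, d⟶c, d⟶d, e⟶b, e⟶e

(b)

Frame correspondent (Sahlqvist): ∀x ∀y (Rxy → Ryx) — i.e. symmetry.
(a): fails — Rba but not Rab.
(b): satisfies the condition.
(c): fails — Reb but not Rbe.
Valid on: (b).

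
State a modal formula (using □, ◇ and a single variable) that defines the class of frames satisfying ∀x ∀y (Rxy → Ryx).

q → □◇q

A defining formula is q → □◇q (the B axiom).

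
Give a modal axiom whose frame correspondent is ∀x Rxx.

□ψ → ψ

A defining formula is □ψ → ψ (the T axiom).
Suppose □ψ→ψ is valid. At any x set V(ψ)={w : Rxw}. Then □ψ holds at x, so ψ holds at x, i.e. Rxx.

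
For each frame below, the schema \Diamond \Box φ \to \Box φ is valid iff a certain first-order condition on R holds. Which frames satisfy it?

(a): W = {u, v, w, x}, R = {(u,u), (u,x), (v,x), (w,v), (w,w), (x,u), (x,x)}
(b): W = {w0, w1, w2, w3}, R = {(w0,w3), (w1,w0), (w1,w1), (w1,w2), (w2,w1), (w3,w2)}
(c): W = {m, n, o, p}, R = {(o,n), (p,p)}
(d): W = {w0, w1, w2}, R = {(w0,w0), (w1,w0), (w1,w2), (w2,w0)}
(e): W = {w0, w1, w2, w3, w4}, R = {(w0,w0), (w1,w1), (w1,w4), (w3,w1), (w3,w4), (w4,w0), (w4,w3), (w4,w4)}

none

The schema corresponds to the Euclidean property: \forall x \forall y \forall z (Rxy \wedge Rxz \to Ryz).
(a): fails — Rwv and Rww but not Rvw.
(b): fails — Rw0w3 and Rw0w3 but not Rw3w3.
(c): fails — Ron and Ron but not Rnn.
(d): fails — Rw1w2 and Rw1w2 but not Rw2w2.
(e): fails — Rw1w4 and Rw1w1 but not Rw4w1.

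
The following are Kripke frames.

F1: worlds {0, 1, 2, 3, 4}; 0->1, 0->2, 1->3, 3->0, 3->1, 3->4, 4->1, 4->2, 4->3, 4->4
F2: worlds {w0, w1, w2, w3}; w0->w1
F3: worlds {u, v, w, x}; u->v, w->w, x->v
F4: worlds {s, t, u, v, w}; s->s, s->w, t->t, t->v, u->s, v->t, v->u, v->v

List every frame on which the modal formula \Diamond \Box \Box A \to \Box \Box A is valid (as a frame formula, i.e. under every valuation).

F2, F3

The schema corresponds to a generalized confluence (Geach) condition: \forall x \forall y \forall z ((xRy \wedge x R^2 z) \to \exists w (y R^2 w \wedge z = w)).
F1: fails — 0R1, 0R²3 but no w with 1R²w and 3=w.
F2: ✓.
F3: ✓.
F4: fails — sRw, sR²s but no w* with wR²w* and s=w*.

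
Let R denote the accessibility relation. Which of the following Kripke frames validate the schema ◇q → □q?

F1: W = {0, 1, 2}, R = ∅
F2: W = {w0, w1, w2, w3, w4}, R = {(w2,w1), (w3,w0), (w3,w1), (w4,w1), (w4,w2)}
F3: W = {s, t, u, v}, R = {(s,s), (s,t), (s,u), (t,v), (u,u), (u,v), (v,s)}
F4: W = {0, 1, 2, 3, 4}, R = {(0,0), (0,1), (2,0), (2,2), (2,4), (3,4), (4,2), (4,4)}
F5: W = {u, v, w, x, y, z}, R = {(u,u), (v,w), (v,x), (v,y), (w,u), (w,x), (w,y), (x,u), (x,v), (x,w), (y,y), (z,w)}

F1

Frame correspondent (Sahlqvist): ∀x ∀y ∀z (Rxy ∧ Rxz → y = z) — i.e. partial functionality.
F1: holds.
F2: fails — w3 sees both w0 and w1.
F3: fails — s sees both s and t.
F4: fails — 0 sees both 0 and 1.
F5: fails — v sees both w and x.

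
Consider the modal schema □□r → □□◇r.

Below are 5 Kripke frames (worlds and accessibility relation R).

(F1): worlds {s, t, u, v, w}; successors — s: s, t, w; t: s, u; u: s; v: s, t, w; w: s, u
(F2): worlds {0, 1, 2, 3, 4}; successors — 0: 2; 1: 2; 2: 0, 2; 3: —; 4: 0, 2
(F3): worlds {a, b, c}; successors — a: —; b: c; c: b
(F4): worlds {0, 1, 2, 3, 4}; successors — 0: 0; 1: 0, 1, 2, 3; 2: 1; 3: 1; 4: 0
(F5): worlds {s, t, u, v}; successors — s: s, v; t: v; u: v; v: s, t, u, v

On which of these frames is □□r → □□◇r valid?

(F1), (F2), (F4), (F5)

The schema corresponds to a generalized confluence (Geach) condition: ∀x ∀z (xR²z → ∃w (xR²w ∧ zRw)).
(F1): holds.
(F2): holds.
(F3): fails — bR²b but no w with bR²w and bRw.
(F4): holds.
(F5): holds.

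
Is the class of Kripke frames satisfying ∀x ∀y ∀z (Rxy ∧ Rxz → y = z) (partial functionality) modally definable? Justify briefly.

This is a Sahlqvist condition; the CD axiom ◇r → □r defines it.

Definable; ◇r → □r defines it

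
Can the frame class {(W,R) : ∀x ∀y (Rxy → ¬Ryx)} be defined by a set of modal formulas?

Modal frame validity is preserved under surjective bounded morphisms.
The 3-cycle (worlds 0,1,2 with 0→1→2→0) is asymmetric. Mapping every world to a single reflexive point • is a surjective bounded morphism, and the reflexive point is not asymmetric (R•• but asymmetry requires ¬R••).
Hence asymmetry is not modally definable.

Not modally definable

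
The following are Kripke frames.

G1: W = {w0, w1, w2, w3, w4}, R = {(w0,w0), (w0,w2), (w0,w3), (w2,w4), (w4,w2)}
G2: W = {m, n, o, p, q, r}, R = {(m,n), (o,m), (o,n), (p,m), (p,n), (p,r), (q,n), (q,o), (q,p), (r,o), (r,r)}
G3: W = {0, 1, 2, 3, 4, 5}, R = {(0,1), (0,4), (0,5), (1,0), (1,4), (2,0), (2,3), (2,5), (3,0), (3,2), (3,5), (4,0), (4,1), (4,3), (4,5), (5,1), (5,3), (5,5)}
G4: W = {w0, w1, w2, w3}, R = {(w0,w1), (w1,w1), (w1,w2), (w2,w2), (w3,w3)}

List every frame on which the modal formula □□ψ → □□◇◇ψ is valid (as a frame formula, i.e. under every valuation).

Frame correspondent (Sahlqvist): ∀x ∀z (xR²z → ∃w (xR²w ∧ zR²w)) — i.e. a generalized confluence (Geach) condition.
G1: fails — w0R²w3 but no w with w0R²w and w3R²w.
G2: fails — oR²n but no w with oR²w and nR²w.
G3: ✓.
G4: ✓.
Valid on: G3, G4.

G3, G4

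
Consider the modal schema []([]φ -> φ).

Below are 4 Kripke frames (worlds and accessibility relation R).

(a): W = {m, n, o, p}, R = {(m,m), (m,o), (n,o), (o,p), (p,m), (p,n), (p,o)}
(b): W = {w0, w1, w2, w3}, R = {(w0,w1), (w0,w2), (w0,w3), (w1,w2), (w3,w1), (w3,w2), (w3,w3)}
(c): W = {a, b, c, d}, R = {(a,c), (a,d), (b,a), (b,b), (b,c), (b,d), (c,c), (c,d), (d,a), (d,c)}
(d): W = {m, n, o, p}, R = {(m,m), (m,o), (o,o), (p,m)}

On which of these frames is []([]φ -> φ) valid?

Frame correspondent (Sahlqvist): forall x forall y (Rxy -> Ryy) — i.e. shift-reflexivity.
(a): fails — Rop but not Rpp.
(b): fails — Rw1w2 but not Rw2w2.
(c): fails — Rcd but not Rdd.
(d): condition met.

(d)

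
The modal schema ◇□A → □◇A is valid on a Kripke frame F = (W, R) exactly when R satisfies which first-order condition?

convergence: ∀x ∀y ∀z (Rxy ∧ Rxz → ∃w (Ryw ∧ Rzw))

Suppose ◇□A→□◇A is valid. Take Rxy, Rxz and set V(A)={w : Ryw}. Then □A at y so ◇□A at x, so □◇A at x, so ◇A at z, giving w with Rzw and Ryw.
Conversely, any frame satisfying ∀x ∀y ∀z (Rxy ∧ Rxz → ∃w (Ryw ∧ Rzw)) validates the schema.
So the correspondent is convergence.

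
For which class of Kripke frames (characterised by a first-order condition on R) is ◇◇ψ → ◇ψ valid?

Replacing ψ by ¬ψ and contraposing gives the equivalent schema □ψ → □□ψ.
Suppose □ψ→□□ψ is valid. Take Rxy, Ryz and set V(ψ)={w : Rxw}. Then □ψ at x, so □□ψ at x, so □ψ at y, so ψ at z, i.e. Rxz.

Transitivity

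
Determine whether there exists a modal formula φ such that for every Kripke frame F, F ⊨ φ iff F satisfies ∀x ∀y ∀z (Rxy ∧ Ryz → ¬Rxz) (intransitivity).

Modal frame validity is preserved under surjective bounded morphisms.
The 7-cycle (worlds s,t,u,v,w,x,y with s→t→u→v→w→x→y→s) is intransitive. Mapping every world to a single reflexive point • is a surjective bounded morphism; the reflexive point is not intransitive (R••∧R•• but R••).
Hence intransitivity is not modally definable.

No — not modally definable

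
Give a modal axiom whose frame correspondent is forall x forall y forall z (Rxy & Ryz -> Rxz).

□ψ → □□ψ

The condition is transitivity. The 4 schema □ψ → □□ψ defines it.
Suppose □ψ→□□ψ is valid. Take Rxy, Ryz and set V(ψ)={w : Rxw}. Then □ψ at x, so □□ψ at x, so □ψ at y, so ψ at z, i.e. Rxz.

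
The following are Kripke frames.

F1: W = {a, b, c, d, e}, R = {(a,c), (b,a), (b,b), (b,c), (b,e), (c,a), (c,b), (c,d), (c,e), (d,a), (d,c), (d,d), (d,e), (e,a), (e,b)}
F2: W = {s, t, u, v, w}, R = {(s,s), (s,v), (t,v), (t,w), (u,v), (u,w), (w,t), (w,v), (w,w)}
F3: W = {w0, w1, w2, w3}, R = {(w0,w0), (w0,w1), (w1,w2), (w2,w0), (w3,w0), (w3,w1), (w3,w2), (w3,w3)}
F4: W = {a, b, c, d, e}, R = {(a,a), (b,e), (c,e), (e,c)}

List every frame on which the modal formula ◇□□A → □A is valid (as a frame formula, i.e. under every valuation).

The schema corresponds to a generalized confluence (Geach) condition: ∀x ∀y ∀z ((xRy ∧ xRz) → ∃w (yR²w ∧ z = w)).
F1: fails — bRa, bRc but no w with aR²w and c=w.
F2: fails — sRv, sRs but no w* with vR²w* and s=w*.
F3: fails — w0Rw1, w0Rw1 but no w with w1R²w and w1=w.
F4: ✓.
Valid on: F4.

F4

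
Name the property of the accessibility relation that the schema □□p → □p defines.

density

Suppose □□p→□p is valid. Take Rxy and set V(p)={w : xR²w}. Then □□p at x, so □p at x, so p at y, i.e. ∃z(Rxz∧Rzy).
Conversely, any frame satisfying ∀x ∀y (Rxy → ∃z (Rxz ∧ Rzy)) validates the schema.
So the correspondent is density.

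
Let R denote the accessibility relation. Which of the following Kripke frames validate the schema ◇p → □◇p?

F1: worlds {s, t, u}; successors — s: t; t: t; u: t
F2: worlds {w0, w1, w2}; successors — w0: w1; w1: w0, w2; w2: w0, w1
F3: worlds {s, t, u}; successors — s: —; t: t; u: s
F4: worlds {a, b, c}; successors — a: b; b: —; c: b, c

F1

Frame correspondent (Sahlqvist): ∀x ∀y ∀z (Rxy ∧ Rxz → Ryz) — i.e. the Euclidean property.
F1: holds.
F2: fails — Rw0w1 and Rw0w1 but not Rw1w1.
F3: fails — Rus and Rus but not Rss.
F4: fails — Rab and Rab but not Rbb.
Valid on: F1.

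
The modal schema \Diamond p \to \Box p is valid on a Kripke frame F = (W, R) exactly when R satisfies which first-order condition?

partial functionality: \forall x \forall y \forall z (Rxy \wedge Rxz \to y = z)

Suppose ◇p→□p is valid. Take Rxy, Rxz and set V(p)={y}. Then ◇p at x, so □p at x, so p at z, i.e. z=y.
Conversely, any frame satisfying \forall x \forall y \forall z (Rxy \wedge Rxz \to y = z) validates the schema.
Frame condition: \forall x \forall y \forall z (Rxy \wedge Rxz \to y = z).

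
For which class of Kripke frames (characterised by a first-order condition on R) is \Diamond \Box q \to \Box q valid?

This schema is equivalent to the 5 axiom ◇q → □◇q.
Its frame correspondent is the Euclidean property — \forall x \forall y \forall z (Rxy \wedge Rxz \to Ryz).

the Euclidean property: \forall x \forall y \forall z (Rxy \wedge Rxz \to Ryz)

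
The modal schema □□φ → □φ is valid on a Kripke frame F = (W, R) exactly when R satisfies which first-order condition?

Suppose □□φ→□φ is valid. Take Rxy and set V(φ)={w : xR²w}. Then □□φ at x, so □φ at x, so φ at y, i.e. ∃z(Rxz∧Rzy).
Conversely, on a frame with density the schema holds at every world under every valuation.
Frame condition: ∀x ∀y (Rxy → ∃z (Rxz ∧ Rzy)).

density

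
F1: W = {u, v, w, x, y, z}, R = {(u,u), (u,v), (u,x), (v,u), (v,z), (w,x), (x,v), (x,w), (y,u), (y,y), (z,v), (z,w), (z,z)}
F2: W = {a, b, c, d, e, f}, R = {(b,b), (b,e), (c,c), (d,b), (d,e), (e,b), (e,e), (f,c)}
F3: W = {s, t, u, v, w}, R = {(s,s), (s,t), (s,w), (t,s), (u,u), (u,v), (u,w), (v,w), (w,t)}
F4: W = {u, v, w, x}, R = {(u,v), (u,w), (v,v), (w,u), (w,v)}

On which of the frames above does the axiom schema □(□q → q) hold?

F2

This is the axiom for shift-reflexivity; its first-order frame correspondent is ∀x ∀y (Rxy → Ryy).
F1: fails — Ruv but not Rvv.
F2: condition met.
F3: fails — Ruv but not Rvv.
F4: fails — Rwu but not Ruu.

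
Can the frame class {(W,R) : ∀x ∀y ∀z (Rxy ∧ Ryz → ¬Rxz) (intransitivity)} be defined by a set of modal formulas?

Modal frame validity is preserved under surjective bounded morphisms.
The 7-cycle (worlds w0,w1,w2,w3,w4,w5,w6 with w0→w1→w2→w3→w4→w5→w6→w0) is intransitive. Mapping every world to a single reflexive point • is a surjective bounded morphism; the reflexive point is not intransitive (R••∧R•• but R••).
So the class is not modally definable.

Not definable by any modal formula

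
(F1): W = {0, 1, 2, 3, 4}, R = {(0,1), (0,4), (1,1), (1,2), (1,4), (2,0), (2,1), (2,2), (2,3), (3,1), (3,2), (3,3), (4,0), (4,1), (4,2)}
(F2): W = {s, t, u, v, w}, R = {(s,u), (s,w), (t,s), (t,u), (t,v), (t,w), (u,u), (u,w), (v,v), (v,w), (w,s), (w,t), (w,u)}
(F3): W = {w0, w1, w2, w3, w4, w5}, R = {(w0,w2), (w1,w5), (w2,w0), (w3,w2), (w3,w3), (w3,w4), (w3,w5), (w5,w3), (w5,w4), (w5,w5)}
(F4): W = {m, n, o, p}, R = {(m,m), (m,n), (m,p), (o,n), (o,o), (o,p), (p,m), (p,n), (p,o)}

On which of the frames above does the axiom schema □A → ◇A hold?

(F1), (F2)

This is the axiom for seriality; its first-order frame correspondent is ∀x ∃y Rxy.
(F1): satisfies the condition.
(F2): satisfies the condition.
(F3): fails — world w4 has no successor.
(F4): fails — world n has no successor.
Valid on: (F1), (F2).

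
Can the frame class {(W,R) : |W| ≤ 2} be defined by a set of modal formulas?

Modal frame validity is preserved under disjoint unions.
Any modal formula valid on each of 3 disjoint one-world frames is valid on their disjoint union (validity is preserved under disjoint unions). Each one-world frame has |W|=1≤2, but the union has |W|=3.
So the class is not modally definable.

No — not modally definable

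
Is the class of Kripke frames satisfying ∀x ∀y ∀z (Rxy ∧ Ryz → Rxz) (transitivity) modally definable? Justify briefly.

Definable; □r → □□r defines it

The condition is transitivity. A defining modal formula is □r → □□r.
Suppose □r→□□r is valid. Take Rxy, Ryz and set V(r)={w : Rxw}. Then □r at x, so □□r at x, so □r at y, so r at z, i.e. Rxz.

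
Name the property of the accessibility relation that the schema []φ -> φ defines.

This schema is the T axiom.
It corresponds to reflexivity: forall x Rxx.

reflexivity: forall x Rxx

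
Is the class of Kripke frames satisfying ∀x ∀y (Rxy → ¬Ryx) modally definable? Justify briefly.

Not definable by any modal formula

If a class were modally definable it would be closed under surjective bounded morphisms (Goldblatt–Thomason).
The 5-cycle (worlds 0,1,2,3,4 with 0→1→2→3→4→0) is asymmetric. Mapping every world to a single reflexive point • is a surjective bounded morphism, and the reflexive point is not asymmetric (R•• but asymmetry requires ¬R••).
Hence asymmetry is not modally definable.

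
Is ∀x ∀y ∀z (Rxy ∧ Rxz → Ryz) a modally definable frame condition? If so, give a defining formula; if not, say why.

Yes: it is the Euclidean property, defined by the 5 schema ◇q → □◇q.
Suppose ◇q→□◇q is valid. Take Rxy, Rxz and set V(q)={y}. Then ◇q at x, so □◇q at x, so ◇q at z, so some w with Rzw has q; w=y, i.e. Rzy. By symmetry of the argument, Ryz.

Yes — defined by ◇q → □◇q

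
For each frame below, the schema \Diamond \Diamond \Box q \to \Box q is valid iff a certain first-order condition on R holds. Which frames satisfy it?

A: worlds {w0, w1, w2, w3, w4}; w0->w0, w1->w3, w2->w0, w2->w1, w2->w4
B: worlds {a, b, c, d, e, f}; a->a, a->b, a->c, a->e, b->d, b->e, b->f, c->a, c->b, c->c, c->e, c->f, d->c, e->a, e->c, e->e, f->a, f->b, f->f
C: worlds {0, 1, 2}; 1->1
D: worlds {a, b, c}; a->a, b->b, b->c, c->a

C

Frame correspondent (Sahlqvist): \forall x \forall y \forall z ((x R^2 y \wedge xRz) \to \exists w (yRw \wedge z = w)) — i.e. a generalized confluence (Geach) condition.
A: fails — w2R²w0, w2Rw1 but no w with w0Rw and w1=w.
B: fails — aR²b, aRa but no w with bRw and a=w.
C: satisfies the condition.
D: fails — bR²a, bRb but no w with aRw and b=w.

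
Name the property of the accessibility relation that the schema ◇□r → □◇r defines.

This is the .2 axiom.
Its frame correspondent is convergence — ∀x ∀y ∀z (Rxy ∧ Rxz → ∃w (Ryw ∧ Rzw)).

Convergence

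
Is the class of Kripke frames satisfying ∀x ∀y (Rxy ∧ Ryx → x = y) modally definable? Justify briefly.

Not definable by any modal formula

If a class were modally definable it would be closed under surjective bounded morphisms (Goldblatt–Thomason).
The 6-cycle (worlds s,t,u,v,w,x with s→t→u→v→w→x→s) is antisymmetric. Sending even-indexed worlds to a and odd-indexed worlds to b is a surjective bounded morphism onto the two-world frame with a↔b, which is not antisymmetric.
So the class is not modally definable.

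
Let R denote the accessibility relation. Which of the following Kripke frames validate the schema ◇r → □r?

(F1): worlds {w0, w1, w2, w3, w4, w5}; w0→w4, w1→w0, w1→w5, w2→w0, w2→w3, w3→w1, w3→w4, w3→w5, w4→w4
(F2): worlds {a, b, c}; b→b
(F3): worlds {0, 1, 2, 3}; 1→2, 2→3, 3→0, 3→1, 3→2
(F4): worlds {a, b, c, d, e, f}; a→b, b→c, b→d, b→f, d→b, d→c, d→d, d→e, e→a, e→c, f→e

The schema corresponds to partial functionality: ∀x ∀y ∀z (Rxy ∧ Rxz → y = z).
(F1): fails — w1 sees both w0 and w5.
(F2): satisfies the condition.
(F3): fails — 3 sees both 0 and 1.
(F4): fails — b sees both c and d.
Valid on: (F2).

(F2)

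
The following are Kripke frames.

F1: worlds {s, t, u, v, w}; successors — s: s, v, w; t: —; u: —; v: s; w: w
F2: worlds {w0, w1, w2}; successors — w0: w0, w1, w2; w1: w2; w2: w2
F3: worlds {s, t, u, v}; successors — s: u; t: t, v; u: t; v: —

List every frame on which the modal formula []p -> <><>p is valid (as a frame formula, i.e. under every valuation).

Frame correspondent (Sahlqvist): forall x exists w (xRw & x R^2 w) — i.e. a generalized confluence (Geach) condition.
F1: fails — at t but no w* with tRw* and tR²w*.
F2: satisfies the condition.
F3: fails — at s but no w with sRw and sR²w.

F2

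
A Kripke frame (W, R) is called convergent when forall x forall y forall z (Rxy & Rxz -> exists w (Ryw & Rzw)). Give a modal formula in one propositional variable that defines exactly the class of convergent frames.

The condition is convergence. The .2 schema ◇□ψ → □◇ψ defines it.
Suppose ◇□ψ→□◇ψ is valid. Take Rxy, Rxz and set V(ψ)={w : Ryw}. Then □ψ at y so ◇□ψ at x, so □◇ψ at x, so ◇ψ at z, giving w with Rzw and Ryw.

◇□ψ → □◇ψ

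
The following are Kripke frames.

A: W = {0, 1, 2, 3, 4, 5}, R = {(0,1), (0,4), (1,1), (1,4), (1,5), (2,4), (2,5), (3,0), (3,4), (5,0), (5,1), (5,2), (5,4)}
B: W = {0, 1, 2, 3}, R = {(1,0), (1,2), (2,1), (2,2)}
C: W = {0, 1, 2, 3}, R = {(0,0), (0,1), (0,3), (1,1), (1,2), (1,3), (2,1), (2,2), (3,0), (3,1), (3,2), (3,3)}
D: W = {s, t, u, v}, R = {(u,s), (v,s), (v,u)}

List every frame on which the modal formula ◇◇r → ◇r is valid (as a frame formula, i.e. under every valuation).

The schema corresponds to transitivity: ∀x ∀y ∀z (Rxy ∧ Ryz → Rxz).
A: fails — R25 and R50 but not R20.
B: fails — R12 and R21 but not R11.
C: fails — R01 and R12 but not R02.
D: holds.
Valid on: D.

D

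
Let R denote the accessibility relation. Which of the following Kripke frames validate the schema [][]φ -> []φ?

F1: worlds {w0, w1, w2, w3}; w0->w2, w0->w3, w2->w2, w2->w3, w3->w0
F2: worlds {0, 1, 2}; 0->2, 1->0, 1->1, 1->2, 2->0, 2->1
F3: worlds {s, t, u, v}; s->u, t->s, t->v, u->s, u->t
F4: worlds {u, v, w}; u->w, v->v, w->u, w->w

This is the axiom for density; its first-order frame correspondent is forall x forall y (Rxy -> exists z (Rxz & Rzy)).
F1: fails — Rw3w0 but no z with Rw3z and Rzw0.
F2: fails — R02 but no z with R0z and Rz2.
F3: fails — Rtv but no z with Rtz and Rzv.
F4: holds.

F4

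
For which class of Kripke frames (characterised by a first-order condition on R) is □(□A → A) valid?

shift-reflexivity

Suppose □(□A→A) is valid. Take Rxy and set V(A)={w : Ryw}. Then at y, □A holds; since □(□A→A) at x, □A→A at y, so A at y, i.e. Ryy.
The converse is a direct semantic check.
So the correspondent is shift-reflexivity.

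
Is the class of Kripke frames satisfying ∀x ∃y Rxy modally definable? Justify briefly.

This is a Sahlqvist condition; the D axiom □q → ◇q defines it.

Definable; □q → ◇q defines it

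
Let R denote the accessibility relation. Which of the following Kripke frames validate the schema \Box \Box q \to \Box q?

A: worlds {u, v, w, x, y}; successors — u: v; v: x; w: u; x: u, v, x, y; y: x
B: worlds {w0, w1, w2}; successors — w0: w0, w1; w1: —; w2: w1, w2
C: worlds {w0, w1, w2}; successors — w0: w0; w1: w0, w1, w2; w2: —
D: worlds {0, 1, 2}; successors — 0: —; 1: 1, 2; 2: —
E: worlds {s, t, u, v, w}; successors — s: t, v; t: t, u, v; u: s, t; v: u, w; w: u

B, C, D

This is the axiom for density; its first-order frame correspondent is \forall x \forall y (Rxy \to \exists z (Rxz \wedge Rzy)).
A: fails — Ruv but no z with Ruz and Rzv.
B: satisfies the condition.
C: satisfies the condition.
D: satisfies the condition.
E: fails — Rwu but no z with Rwz and Rzu.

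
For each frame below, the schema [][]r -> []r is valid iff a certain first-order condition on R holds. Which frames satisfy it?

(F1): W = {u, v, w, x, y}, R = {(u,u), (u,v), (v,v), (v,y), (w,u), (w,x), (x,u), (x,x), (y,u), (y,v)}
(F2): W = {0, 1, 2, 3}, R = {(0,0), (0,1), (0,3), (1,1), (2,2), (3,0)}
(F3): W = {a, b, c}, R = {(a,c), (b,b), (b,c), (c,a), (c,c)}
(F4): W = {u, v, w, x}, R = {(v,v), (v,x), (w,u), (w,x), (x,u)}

This is the axiom for density; its first-order frame correspondent is forall x forall y (Rxy -> exists z (Rxz & Rzy)).
(F1): ✓.
(F2): ✓.
(F3): ✓.
(F4): fails — Rwx but no z with Rwz and Rzx.
Valid on: (F1), (F2), (F3).

(F1), (F2), (F3)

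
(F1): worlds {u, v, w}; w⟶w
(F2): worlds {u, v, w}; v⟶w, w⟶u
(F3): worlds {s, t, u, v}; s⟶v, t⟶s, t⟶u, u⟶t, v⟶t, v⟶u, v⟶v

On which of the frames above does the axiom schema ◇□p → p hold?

(F1)

This is the axiom for symmetry; its first-order frame correspondent is ∀x ∀y (Rxy → Ryx).
(F1): ✓.
(F2): fails — Rwu but not Ruw.
(F3): fails — Rvt but not Rtv.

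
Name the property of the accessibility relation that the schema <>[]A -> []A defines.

This is a form of the 5 axiom.
Its frame correspondent is the Euclidean property — forall x forall y forall z (Rxy & Rxz -> Ryz).

the Euclidean property: forall x forall y forall z (Rxy & Rxz -> Ryz)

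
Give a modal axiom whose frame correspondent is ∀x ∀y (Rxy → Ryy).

The condition is shift-reflexivity. The T□ schema □(□p → p) defines it.
Suppose □(□p→p) is valid. Take Rxy and set V(p)={w : Ryw}. Then at y, □p holds; since □(□p→p) at x, □p→p at y, so p at y, i.e. Ryy.

□(□p → p)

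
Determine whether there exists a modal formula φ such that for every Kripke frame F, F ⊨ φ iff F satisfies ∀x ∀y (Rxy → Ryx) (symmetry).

This is a Sahlqvist condition; the B axiom r → □◇r defines it.
Suppose r→□◇r is valid. Take Rxy and set V(r)={x}. Then r at x, so □◇r at x, so ◇r at y, so some z with Ryz has r; z=x, i.e. Ryx.

Yes, by r → □◇r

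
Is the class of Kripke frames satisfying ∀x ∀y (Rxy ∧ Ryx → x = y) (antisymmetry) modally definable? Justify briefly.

Modal frame validity is preserved under surjective bounded morphisms.
The 8-cycle (worlds s,t,u,v,w,x,y,z with s→t→u→v→w→x→y→z→s) is antisymmetric. Sending even-indexed worlds to s and odd-indexed worlds to t is a surjective bounded morphism onto the two-world frame with s↔t, which is not antisymmetric.
Hence antisymmetry is not modally definable.

No — not modally definable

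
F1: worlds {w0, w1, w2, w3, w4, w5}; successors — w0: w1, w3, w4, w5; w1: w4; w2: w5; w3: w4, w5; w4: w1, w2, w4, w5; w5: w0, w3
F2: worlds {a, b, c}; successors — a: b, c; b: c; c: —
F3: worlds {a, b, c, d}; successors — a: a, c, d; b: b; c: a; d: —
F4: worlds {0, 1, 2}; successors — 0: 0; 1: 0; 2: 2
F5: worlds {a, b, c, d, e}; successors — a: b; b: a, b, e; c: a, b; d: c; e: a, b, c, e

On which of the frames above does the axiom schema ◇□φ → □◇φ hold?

F4, F5

This is the axiom for convergence; its first-order frame correspondent is ∀x ∀y ∀z (Rxy ∧ Rxz → ∃w (Ryw ∧ Rzw)).
F1: fails — Rw0w4 and Rw0w5 but w4 and w5 have no common successor.
F2: fails — Rac and Rac but c and c have no common successor.
F3: fails — Raa and Rad but a and d have no common successor.
F4: satisfies the condition.
F5: satisfies the condition.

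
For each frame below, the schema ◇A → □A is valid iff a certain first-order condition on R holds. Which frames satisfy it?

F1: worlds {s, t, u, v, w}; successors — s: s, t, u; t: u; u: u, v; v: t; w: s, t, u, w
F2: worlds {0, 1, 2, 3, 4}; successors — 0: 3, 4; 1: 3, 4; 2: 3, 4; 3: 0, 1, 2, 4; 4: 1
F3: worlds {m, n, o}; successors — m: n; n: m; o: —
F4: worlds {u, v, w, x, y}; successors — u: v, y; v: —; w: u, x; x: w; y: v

F3

This is the axiom for partial functionality; its first-order frame correspondent is ∀x ∀y ∀z (Rxy ∧ Rxz → y = z).
F1: fails — s sees both s and t.
F2: fails — 0 sees both 3 and 4.
F3: ✓.
F4: fails — u sees both v and y.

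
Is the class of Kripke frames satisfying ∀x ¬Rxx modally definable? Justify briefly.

Modal frame validity is preserved under surjective bounded morphisms.
The 5-cycle (worlds a,b,c,d,e with a→b→c→d→e→a) is irreflexive, and the map sending every world to a single reflexive point • is a surjective bounded morphism (forth: every edge maps to (•,•); back: every world has a successor). So any modal formula valid on the 5-cycle is also valid on the reflexive point, which is not irreflexive.
Hence irreflexivity is not modally definable.

No — not modally definable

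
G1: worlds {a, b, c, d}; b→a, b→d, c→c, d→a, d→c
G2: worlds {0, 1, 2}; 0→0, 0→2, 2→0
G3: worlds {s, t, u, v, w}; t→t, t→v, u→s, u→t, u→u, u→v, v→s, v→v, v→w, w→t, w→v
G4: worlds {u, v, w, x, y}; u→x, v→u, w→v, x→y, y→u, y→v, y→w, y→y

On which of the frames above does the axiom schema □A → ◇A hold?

This is the axiom for seriality; its first-order frame correspondent is ∀x ∃y Rxy.
G1: fails — world a has no successor.
G2: fails — world 1 has no successor.
G3: fails — world s has no successor.
G4: satisfies the condition.

G4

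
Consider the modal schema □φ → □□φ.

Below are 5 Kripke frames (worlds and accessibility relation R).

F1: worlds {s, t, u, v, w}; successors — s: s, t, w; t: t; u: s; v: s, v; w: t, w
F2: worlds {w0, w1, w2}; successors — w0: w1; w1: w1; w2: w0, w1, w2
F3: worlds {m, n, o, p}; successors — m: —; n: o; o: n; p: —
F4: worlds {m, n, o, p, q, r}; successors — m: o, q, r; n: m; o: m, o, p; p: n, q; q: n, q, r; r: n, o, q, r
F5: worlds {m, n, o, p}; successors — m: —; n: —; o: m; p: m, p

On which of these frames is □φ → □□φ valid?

Frame correspondent (Sahlqvist): ∀x ∀y ∀z (Rxy ∧ Ryz → Rxz) — i.e. transitivity.
F1: fails — Rus and Rsw but not Ruw.
F2: holds.
F3: fails — Rno and Ron but not Rnn.
F4: fails — Rom and Rmr but not Ror.
F5: holds.
Valid on: F2, F5.

F2, F5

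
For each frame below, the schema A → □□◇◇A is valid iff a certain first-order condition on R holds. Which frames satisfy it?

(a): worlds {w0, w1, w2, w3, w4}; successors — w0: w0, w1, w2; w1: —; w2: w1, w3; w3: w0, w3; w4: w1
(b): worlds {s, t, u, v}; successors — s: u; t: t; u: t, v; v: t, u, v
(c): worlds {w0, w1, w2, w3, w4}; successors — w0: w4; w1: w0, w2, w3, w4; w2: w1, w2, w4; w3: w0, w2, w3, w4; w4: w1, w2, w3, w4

The schema corresponds to a generalized confluence (Geach) condition: ∀x ∀z (xR²z → ∃w (x = w ∧ zR²w)).
(a): fails — w0R²w1 but no w with w0=w and w1R²w.
(b): fails — sR²t but no w with s=w and tR²w.
(c): condition met.

(c)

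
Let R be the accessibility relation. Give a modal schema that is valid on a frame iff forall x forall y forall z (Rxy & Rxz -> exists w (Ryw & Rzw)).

The condition is convergence. The .2 schema ◇□p → □◇p defines it.

◇□p → □◇p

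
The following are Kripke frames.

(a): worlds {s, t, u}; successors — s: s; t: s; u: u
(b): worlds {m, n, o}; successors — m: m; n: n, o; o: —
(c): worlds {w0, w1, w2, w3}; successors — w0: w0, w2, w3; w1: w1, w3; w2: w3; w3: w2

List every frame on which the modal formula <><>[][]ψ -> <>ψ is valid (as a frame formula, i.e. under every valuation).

This is the axiom for a generalized confluence (Geach) condition; its first-order frame correspondent is forall x forall y (x R^2 y -> exists w (y R^2 w & xRw)).
(a): satisfies the condition.
(b): fails — nR²o but no w with oR²w and nRw.
(c): fails — w1R²w2 but no w with w2R²w and w1Rw.
Valid on: (a).

(a)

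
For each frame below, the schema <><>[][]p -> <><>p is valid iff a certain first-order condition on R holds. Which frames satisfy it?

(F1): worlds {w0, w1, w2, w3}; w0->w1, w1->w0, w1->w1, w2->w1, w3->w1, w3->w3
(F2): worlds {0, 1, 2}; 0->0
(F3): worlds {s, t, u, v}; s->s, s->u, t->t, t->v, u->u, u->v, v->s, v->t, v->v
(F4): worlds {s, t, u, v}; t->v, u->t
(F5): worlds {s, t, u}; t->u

(F1), (F2), (F3), (F5)

The schema corresponds to a generalized confluence (Geach) condition: forall x forall y (x R^2 y -> exists w (y R^2 w & x R^2 w)).
(F1): ✓.
(F2): ✓.
(F3): ✓.
(F4): fails — uR²v but no w with vR²w and uR²w.
(F5): ✓.
Valid on: (F1), (F2), (F3), (F5).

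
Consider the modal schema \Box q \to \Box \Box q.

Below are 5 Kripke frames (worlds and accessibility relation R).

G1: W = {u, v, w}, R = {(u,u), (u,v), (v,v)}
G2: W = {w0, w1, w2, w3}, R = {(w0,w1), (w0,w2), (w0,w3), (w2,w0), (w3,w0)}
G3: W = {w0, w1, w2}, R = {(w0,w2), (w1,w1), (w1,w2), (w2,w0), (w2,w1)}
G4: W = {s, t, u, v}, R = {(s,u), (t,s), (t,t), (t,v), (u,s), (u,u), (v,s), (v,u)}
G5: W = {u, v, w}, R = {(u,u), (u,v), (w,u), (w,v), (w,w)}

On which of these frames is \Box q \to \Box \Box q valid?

This is the axiom for transitivity; its first-order frame correspondent is \forall x \forall y \forall z (Rxy \wedge Ryz \to Rxz).
G1: ✓.
G2: fails — Rw3w0 and Rw0w1 but not Rw3w1.
G3: fails — Rw1w2 and Rw2w0 but not Rw1w0.
G4: fails — Rtv and Rvu but not Rtu.
G5: ✓.
Valid on: G1, G5.

G1, G5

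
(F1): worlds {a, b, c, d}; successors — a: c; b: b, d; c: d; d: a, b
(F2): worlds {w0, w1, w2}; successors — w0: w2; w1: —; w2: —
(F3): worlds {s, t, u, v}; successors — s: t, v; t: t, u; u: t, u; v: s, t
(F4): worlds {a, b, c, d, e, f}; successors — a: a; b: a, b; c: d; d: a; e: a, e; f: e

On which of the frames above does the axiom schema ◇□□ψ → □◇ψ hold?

(F3), (F4)

This is the axiom for a generalized confluence (Geach) condition; its first-order frame correspondent is ∀x ∀y ∀z ((xRy ∧ xRz) → ∃w (yR²w ∧ zRw)).
(F1): fails — aRc, aRc but no w with cR²w and cRw.
(F2): fails — w0Rw2, w0Rw2 but no w with w2R²w and w2Rw.
(F3): condition met.
(F4): condition met.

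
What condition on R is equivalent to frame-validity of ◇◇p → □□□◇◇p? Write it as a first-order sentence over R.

This is a Sahlqvist (Geach-type) schema ◇^2□^0p → □^3◇^2p.
First-order correspondent: ∀x ∀y ∀z ((xR²y ∧ xR³z) → ∃w (y = w ∧ zR²w)).

∀x ∀y ∀z ((xR²y ∧ xR³z) → ∃w (y = w ∧ zR²w))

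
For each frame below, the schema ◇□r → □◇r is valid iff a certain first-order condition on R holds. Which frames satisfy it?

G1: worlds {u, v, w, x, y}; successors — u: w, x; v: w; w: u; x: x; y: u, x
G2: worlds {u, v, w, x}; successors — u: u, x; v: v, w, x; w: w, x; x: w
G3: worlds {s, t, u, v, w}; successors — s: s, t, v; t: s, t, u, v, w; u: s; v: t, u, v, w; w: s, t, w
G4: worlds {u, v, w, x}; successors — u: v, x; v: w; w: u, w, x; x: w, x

This is the axiom for convergence; its first-order frame correspondent is ∀x ∀y ∀z (Rxy ∧ Rxz → ∃w (Ryw ∧ Rzw)).
G1: fails — Ruw and Rux but w and x have no common successor.
G2: fails — Ruu and Rux but u and x have no common successor.
G3: fails — Rtv and Rtu but v and u have no common successor.
G4: condition met.
Valid on: G4.

G4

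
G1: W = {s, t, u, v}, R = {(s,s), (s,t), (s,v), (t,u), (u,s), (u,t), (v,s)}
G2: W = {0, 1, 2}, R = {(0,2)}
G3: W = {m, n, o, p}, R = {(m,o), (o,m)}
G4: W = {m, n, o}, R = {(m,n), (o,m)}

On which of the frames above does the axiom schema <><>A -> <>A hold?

Frame correspondent (Sahlqvist): forall x forall y forall z (Rxy & Ryz -> Rxz) — i.e. transitivity.
G1: fails — Rut and Rtu but not Ruu.
G2: condition met.
G3: fails — Rom and Rmo but not Roo.
G4: fails — Rom and Rmn but not Ron.

G2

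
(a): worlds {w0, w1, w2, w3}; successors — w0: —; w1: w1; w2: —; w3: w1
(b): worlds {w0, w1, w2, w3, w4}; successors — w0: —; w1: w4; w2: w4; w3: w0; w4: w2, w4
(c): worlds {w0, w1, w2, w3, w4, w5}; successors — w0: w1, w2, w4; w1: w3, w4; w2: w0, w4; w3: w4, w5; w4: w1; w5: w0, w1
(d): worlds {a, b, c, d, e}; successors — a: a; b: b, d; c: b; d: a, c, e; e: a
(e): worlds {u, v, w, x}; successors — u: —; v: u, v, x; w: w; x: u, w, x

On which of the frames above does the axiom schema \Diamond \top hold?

Frame correspondent (Sahlqvist): \forall x \exists y Rxy — i.e. seriality.
(a): fails — world w0 has no successor.
(b): fails — world w0 has no successor.
(c): holds.
(d): holds.
(e): fails — world u has no successor.
Valid on: (c), (d).

(c), (d)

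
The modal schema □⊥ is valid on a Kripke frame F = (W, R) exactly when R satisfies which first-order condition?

emptiness of R

This is the Ver axiom.
It corresponds to emptiness of R: ∀x ∀y ¬Rxy.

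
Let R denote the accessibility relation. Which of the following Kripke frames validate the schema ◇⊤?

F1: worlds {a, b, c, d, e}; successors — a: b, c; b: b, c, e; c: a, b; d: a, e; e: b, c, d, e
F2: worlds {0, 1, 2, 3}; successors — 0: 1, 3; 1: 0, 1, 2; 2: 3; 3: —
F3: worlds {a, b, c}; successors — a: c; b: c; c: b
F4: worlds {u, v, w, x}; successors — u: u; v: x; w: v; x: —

This is the axiom for seriality; its first-order frame correspondent is ∀x ∃y Rxy.
F1: ✓.
F2: fails — world 3 has no successor.
F3: ✓.
F4: fails — world x has no successor.

F1, F3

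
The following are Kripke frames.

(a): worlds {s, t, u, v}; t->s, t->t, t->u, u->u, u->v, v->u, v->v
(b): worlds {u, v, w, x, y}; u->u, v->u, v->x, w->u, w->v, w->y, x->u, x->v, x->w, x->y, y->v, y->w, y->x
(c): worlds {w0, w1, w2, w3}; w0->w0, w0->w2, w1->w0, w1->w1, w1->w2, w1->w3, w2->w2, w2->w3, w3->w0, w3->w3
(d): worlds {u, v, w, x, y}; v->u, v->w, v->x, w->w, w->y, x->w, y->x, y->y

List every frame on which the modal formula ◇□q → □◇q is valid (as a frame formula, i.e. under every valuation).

(c)

This is the axiom for convergence; its first-order frame correspondent is ∀x ∀y ∀z (Rxy ∧ Rxz → ∃w (Ryw ∧ Rzw)).
(a): fails — Rts and Rts but s and s have no common successor.
(b): fails — Rwu and Rwy but u and y have no common successor.
(c): condition met.
(d): fails — Rvw and Rvu but w and u have no common successor.
Valid on: (c).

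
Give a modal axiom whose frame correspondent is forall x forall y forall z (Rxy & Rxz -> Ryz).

The condition is the Euclidean property. The 5 schema ◇q → □◇q defines it.
Suppose ◇q→□◇q is valid. Take Rxy, Rxz and set V(q)={y}. Then ◇q at x, so □◇q at x, so ◇q at z, so some w with Rzw has q; w=y, i.e. Rzy. By symmetry of the argument, Ryz.

◇q → □◇q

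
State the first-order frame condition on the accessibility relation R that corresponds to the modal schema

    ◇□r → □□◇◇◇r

This is a Sahlqvist (Geach-type) schema ◇^1□^1r → □^2◇^3r.
First-order correspondent: ∀x ∀y ∀z ((xRy ∧ xR²z) → ∃w (yRw ∧ zR³w)).

∀x ∀y ∀z ((xRy ∧ xR²z) → ∃w (yRw ∧ zR³w))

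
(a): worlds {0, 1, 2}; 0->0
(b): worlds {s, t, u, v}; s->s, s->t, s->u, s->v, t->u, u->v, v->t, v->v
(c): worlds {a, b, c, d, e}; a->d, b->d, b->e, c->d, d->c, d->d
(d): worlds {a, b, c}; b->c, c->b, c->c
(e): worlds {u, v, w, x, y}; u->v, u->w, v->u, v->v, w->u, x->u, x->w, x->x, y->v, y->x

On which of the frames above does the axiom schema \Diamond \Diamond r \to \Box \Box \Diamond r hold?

(a)

Frame correspondent (Sahlqvist): \forall x \forall y \forall z ((x R^2 y \wedge x R^2 z) \to \exists w (y = w \wedge zRw)) — i.e. a generalized confluence (Geach) condition.
(a): holds.
(b): fails — sR²s, sR²t but no w with s=w and tRw.
(c): fails — aR²c, aR²c but no w with c=w and cRw.
(d): fails — bR²b, bR²b but no w with b=w and bRw.
(e): fails — uR²u, uR²u but no t with u=t and uRt.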